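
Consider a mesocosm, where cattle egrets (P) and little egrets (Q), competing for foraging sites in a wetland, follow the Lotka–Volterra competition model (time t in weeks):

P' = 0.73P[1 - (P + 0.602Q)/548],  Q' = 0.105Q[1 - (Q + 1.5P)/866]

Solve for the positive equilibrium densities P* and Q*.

P* ≈ 275, Q* ≈ 454

Setting both brackets to zero gives the nullclines P + 0.602Q = 548 and 1.5P + Q = 866.
Substituting Q = 866 - 1.5P into the first: P(1 - 0.602·1.5) = 548 - 0.602·866.
So P* = 26.7/0.097 = 275, and then Q* = 866 - 1.5·275 = 454.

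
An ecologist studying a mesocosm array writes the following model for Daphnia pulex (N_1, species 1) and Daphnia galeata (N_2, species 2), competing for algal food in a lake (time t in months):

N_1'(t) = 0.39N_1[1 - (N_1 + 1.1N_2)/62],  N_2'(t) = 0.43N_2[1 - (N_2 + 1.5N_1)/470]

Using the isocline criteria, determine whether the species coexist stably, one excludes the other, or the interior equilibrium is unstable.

species 2 excludes species 1

Compare the nullcline intercepts: K1/α12 = 62/1.1 = 56.4 < K2 = 470; K2/α21 = 470/1.5 = 313 > K1 = 62.
Since the inequalities point opposite ways, species 2 can invade but species 1 cannot.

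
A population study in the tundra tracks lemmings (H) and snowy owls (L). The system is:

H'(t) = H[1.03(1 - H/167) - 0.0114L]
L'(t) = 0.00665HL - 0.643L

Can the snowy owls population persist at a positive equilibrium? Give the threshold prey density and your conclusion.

Threshold H = 96.7; K > 96.7, so yes, the predator persists.

The predator equation gives dL/dt > 0 only when H > 0.643/0.00665 = 96.7.
Without the predator, H → K = 167. Since 167 > 96.7, the predator can invade and persist.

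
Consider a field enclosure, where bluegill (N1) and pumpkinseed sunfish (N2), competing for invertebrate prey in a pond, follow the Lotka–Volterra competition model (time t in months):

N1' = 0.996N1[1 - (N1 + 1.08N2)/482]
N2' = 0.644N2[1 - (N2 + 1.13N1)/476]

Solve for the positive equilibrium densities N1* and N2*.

N1* ≈ 146, N2* ≈ 312

Setting both brackets to zero gives the nullclines N1 + 1.08N2 = 482 and 1.13N1 + N2 = 476.
Substituting N2 = 476 - 1.13N1 into the first: N1(1 - 1.08·1.13) = 482 - 1.08·476.
So N1* = -32.1/-0.22 = 146, and then N2* = 476 - 1.13·146 = 312.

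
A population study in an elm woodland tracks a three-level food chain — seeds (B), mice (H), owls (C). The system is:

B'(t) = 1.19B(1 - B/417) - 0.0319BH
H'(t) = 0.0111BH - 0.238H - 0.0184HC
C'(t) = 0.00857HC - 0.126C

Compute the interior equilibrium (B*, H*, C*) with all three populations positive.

B* ≈ 253, H* ≈ 14.7, C* ≈ 139

From dC/dt = 0: 0.00857H* = 0.126, so H* = 14.7.
From dB/dt = 0: 1.19(1 - B*/417) = 0.0319·14.7, giving B* = 417·(1 - 0.394) = 253.
From dH/dt = 0: 0.0111·253 - 0.238 = 0.0184C*, so C* = 2.57/0.0184 = 139.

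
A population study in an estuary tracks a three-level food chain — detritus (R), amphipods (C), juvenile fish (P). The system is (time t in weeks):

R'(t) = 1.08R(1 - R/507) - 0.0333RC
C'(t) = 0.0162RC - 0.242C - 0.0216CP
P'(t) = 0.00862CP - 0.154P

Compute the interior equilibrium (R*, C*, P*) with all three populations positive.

From dP/dt = 0: 0.00862C* = 0.154, so C* = 17.9.
From dR/dt = 0: 1.08(1 - R*/507) = 0.0333·17.9, giving R* = 507·(1 - 0.551) = 228.
From dC/dt = 0: 0.0162·228 - 0.242 = 0.0216P*, so P* = 3.45/0.0216 = 160.

R* ≈ 228, C* ≈ 17.9, P* ≈ 160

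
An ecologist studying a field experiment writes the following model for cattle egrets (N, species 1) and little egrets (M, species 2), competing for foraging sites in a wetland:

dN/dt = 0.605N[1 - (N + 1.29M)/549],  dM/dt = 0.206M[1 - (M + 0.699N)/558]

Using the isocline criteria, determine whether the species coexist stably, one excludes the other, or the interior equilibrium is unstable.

Compare the nullcline intercepts: K1/α12 = 549/1.29 = 426 < K2 = 558; K2/α21 = 558/0.699 = 798 > K1 = 549.
Since the inequalities point opposite ways, species 2 can invade but species 1 cannot.

species 2 excludes species 1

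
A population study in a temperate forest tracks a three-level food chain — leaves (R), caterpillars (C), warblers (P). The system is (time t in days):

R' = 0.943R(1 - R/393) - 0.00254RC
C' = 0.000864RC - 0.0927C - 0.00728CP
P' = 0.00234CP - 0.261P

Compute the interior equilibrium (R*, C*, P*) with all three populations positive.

R* ≈ 275, C* ≈ 112, P* ≈ 19.9

From dP/dt = 0: 0.00234C* = 0.261, so C* = 112.
From dR/dt = 0: 0.943(1 - R*/393) = 0.00254·112, giving R* = 393·(1 - 0.3) = 275.
From dC/dt = 0: 0.000864·275 - 0.0927 = 0.00728P*, so P* = 0.145/0.00728 = 19.9.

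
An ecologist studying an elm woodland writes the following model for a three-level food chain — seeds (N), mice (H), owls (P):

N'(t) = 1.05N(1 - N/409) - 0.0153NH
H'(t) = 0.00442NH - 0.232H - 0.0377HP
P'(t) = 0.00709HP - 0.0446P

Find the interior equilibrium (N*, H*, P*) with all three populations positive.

From dP/dt = 0: 0.00709H* = 0.0446, so H* = 6.29.
From dN/dt = 0: 1.05(1 - N*/409) = 0.0153·6.29, giving N* = 409·(1 - 0.0917) = 372.
From dH/dt = 0: 0.00442·372 - 0.232 = 0.0377P*, so P* = 1.41/0.0377 = 37.4.

N* ≈ 372, H* ≈ 6.29, P* ≈ 37.4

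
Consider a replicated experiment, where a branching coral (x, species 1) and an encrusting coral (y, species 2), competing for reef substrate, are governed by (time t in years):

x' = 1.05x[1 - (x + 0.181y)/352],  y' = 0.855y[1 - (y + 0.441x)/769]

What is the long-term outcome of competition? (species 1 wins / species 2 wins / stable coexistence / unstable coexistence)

stable coexistence

Compare the nullcline intercepts: K1/α12 = 352/0.181 = 1940 > K2 = 769; K2/α21 = 769/0.441 = 1740 > K1 = 352.
Since both inequalities hold, each species can invade when rare, so the interior equilibrium is stable.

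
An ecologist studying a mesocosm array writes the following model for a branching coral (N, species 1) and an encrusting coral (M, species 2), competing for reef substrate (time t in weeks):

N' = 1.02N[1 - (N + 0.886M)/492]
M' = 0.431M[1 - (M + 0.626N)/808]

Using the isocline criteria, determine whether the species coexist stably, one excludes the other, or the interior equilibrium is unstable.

species 2 excludes species 1

Compare the nullcline intercepts: K1/α12 = 492/0.886 = 555 < K2 = 808; K2/α21 = 808/0.626 = 1290 > K1 = 492.
Since the inequalities point opposite ways, species 2 can invade but species 1 cannot.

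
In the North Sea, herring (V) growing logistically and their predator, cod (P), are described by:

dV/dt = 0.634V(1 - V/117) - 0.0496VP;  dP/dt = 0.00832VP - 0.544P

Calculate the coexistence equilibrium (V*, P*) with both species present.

From dP/dt = 0 with P > 0: 0.00832V* = 0.544, so V* = 65.4.
Substitute into dV/dt = 0: 0.634(1 - 65.4/117) = 0.0496P*.
The bracket is 0.441, giving P* = 0.28/0.0496 = 5.64.

V* ≈ 65.4, P* ≈ 5.64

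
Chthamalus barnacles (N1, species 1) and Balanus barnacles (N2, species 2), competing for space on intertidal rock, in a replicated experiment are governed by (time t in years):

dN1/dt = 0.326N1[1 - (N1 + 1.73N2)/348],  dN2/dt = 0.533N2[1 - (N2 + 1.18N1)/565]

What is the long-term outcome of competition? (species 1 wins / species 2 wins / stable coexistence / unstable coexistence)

Compare the nullcline intercepts: K1/α12 = 348/1.73 = 201 < K2 = 565; K2/α21 = 565/1.18 = 479 > K1 = 348.
Since the inequalities point opposite ways, species 2 can invade but species 1 cannot.

species 2 excludes species 1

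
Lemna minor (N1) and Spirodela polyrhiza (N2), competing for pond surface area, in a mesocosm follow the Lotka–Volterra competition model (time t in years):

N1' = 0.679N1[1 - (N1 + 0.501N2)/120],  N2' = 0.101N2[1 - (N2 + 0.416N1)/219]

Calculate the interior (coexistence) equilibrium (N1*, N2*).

Setting both brackets to zero gives the nullclines N1 + 0.501N2 = 120 and 0.416N1 + N2 = 219.
Substituting N2 = 219 - 0.416N1 into the first: N1(1 - 0.501·0.416) = 120 - 0.501·219.
So N1* = 10.3/0.792 = 13, and then N2* = 219 - 0.416·13 = 214.

N1* ≈ 13, N2* ≈ 214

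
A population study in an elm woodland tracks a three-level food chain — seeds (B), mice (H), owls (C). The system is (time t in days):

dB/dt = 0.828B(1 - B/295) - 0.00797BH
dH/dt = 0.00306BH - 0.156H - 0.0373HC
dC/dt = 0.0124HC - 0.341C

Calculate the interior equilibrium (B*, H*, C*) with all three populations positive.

From dC/dt = 0: 0.0124H* = 0.341, so H* = 27.5.
From dB/dt = 0: 0.828(1 - B*/295) = 0.00797·27.5, giving B* = 295·(1 - 0.265) = 217.
From dH/dt = 0: 0.00306·217 - 0.156 = 0.0373C*, so C* = 0.508/0.0373 = 13.6.

B* ≈ 217, H* ≈ 27.5, C* ≈ 13.6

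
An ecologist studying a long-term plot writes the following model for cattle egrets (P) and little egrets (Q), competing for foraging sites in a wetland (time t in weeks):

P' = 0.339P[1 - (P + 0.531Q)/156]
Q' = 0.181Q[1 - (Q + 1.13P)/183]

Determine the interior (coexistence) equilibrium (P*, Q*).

P* ≈ 147, Q* ≈ 16.8

Setting both brackets to zero gives the nullclines P + 0.531Q = 156 and 1.13P + Q = 183.
Substituting Q = 183 - 1.13P into the first: P(1 - 0.531·1.13) = 156 - 0.531·183.
So P* = 58.8/0.4 = 147, and then Q* = 183 - 1.13·147 = 16.8.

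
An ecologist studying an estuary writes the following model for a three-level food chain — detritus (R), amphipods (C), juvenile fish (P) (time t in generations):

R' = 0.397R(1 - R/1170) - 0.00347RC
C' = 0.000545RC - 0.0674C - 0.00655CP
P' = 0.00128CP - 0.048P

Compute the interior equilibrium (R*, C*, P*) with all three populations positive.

From dP/dt = 0: 0.00128C* = 0.048, so C* = 37.5.
From dR/dt = 0: 0.397(1 - R*/1170) = 0.00347·37.5, giving R* = 1170·(1 - 0.328) = 787.
From dC/dt = 0: 0.000545·787 - 0.0674 = 0.00655P*, so P* = 0.361/0.00655 = 55.2.

R* ≈ 787, C* ≈ 37.5, P* ≈ 55.2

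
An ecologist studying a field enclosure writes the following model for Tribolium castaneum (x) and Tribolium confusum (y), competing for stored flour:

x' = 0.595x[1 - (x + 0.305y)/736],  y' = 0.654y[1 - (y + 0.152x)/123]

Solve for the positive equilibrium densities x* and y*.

x* ≈ 732, y* ≈ 11.7

Setting both brackets to zero gives the nullclines x + 0.305y = 736 and 0.152x + y = 123.
Substituting y = 123 - 0.152x into the first: x(1 - 0.305·0.152) = 736 - 0.305·123.
So x* = 698/0.954 = 732, and then y* = 123 - 0.152·732 = 11.7.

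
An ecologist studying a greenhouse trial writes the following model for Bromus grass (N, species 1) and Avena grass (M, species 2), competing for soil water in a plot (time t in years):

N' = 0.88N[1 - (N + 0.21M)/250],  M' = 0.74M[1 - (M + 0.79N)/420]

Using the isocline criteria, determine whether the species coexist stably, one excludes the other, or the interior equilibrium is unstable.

stable coexistence

Compare the nullcline intercepts: K1/α12 = 250/0.21 = 1190 > K2 = 420; K2/α21 = 420/0.79 = 532 > K1 = 250.
Since both inequalities hold, each species can invade when rare, so the interior equilibrium is stable.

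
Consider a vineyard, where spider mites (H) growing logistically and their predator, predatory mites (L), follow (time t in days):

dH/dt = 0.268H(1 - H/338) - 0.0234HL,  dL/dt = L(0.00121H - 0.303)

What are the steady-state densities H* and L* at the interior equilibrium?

From dL/dt = 0 with L > 0: 0.00121H* = 0.303, so H* = 250.
Substitute into dH/dt = 0: 0.268(1 - 250/338) = 0.0234L*.
The bracket is 0.259, giving L* = 0.0694/0.0234 = 2.97.

H* ≈ 250, L* ≈ 2.97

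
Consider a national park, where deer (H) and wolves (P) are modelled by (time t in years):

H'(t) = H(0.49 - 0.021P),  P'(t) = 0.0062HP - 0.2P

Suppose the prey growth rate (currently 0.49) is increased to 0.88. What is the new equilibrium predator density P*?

At the interior fixed point, setting dH/dt = 0 with H > 0 fixes P* = (prey growth rate)/(HP coefficient) — independent of the other coefficients.
With the change, P* = 0.88/0.021 = 41.9; it rises from 23.3.

P* ≈ 41.9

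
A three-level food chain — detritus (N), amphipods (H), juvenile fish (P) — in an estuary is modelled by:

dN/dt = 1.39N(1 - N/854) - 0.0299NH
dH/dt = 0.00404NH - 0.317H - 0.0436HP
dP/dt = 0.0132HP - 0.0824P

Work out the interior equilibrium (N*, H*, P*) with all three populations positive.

From dP/dt = 0: 0.0132H* = 0.0824, so H* = 6.24.
From dN/dt = 0: 1.39(1 - N*/854) = 0.0299·6.24, giving N* = 854·(1 - 0.134) = 739.
From dH/dt = 0: 0.00404·739 - 0.317 = 0.0436P*, so P* = 2.67/0.0436 = 61.2.

N* ≈ 739, H* ≈ 6.24, P* ≈ 61.2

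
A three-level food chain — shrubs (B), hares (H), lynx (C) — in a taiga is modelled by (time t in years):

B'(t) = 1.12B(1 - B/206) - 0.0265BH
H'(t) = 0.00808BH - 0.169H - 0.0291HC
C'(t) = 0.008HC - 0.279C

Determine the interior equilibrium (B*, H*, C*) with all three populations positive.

From dC/dt = 0: 0.008H* = 0.279, so H* = 34.9.
From dB/dt = 0: 1.12(1 - B*/206) = 0.0265·34.9, giving B* = 206·(1 - 0.825) = 36.
From dH/dt = 0: 0.00808·36 - 0.169 = 0.0291C*, so C* = 0.122/0.0291 = 4.19.

B* ≈ 36, H* ≈ 34.9, C* ≈ 4.19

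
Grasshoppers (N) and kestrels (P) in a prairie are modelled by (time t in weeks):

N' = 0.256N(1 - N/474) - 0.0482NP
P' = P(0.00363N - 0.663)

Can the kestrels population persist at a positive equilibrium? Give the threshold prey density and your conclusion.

The predator equation gives dP/dt > 0 only when N > 0.663/0.00363 = 183.
Without the predator, N → K = 474. Since 474 > 183, the predator can invade and persist.

Threshold N = 183; K > 183, so yes, the predator persists.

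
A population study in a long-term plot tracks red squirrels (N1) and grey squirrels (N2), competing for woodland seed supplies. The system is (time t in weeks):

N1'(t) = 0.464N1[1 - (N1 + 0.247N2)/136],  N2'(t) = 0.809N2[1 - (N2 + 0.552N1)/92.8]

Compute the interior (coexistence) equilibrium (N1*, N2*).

Setting both brackets to zero gives the nullclines N1 + 0.247N2 = 136 and 0.552N1 + N2 = 92.8.
Substituting N2 = 92.8 - 0.552N1 into the first: N1(1 - 0.247·0.552) = 136 - 0.247·92.8.
So N1* = 113/0.864 = 131, and then N2* = 92.8 - 0.552·131 = 20.5.

N1* ≈ 131, N2* ≈ 20.5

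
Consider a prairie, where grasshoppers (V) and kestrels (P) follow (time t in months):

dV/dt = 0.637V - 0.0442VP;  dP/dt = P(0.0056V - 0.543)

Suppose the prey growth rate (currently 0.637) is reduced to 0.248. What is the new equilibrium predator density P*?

P* ≈ 5.61

At the interior fixed point, setting dV/dt = 0 with V > 0 fixes P* = (prey growth rate)/(VP coefficient) — independent of the other coefficients.
With the change, P* = 0.248/0.0442 = 5.61; it falls from 14.4.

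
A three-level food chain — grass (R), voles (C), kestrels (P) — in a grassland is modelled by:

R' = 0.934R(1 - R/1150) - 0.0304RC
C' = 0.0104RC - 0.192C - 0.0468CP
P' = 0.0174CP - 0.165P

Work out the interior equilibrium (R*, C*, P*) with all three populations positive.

From dP/dt = 0: 0.0174C* = 0.165, so C* = 9.48.
From dR/dt = 0: 0.934(1 - R*/1150) = 0.0304·9.48, giving R* = 1150·(1 - 0.309) = 795.
From dC/dt = 0: 0.0104·795 - 0.192 = 0.0468P*, so P* = 8.08/0.0468 = 173.

R* ≈ 795, C* ≈ 9.48, P* ≈ 173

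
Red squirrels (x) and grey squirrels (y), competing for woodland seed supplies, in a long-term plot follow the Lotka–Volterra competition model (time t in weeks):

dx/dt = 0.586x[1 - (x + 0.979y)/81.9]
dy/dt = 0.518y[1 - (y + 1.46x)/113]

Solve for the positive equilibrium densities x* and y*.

x* ≈ 66.9, y* ≈ 15.3

Setting both brackets to zero gives the nullclines x + 0.979y = 81.9 and 1.46x + y = 113.
Substituting y = 113 - 1.46x into the first: x(1 - 0.979·1.46) = 81.9 - 0.979·113.
So x* = -28.7/-0.429 = 66.9, and then y* = 113 - 1.46·66.9 = 15.3.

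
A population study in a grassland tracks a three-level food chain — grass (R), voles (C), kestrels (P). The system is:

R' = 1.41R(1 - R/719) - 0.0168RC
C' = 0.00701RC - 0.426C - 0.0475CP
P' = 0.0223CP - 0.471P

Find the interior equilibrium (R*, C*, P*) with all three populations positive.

From dP/dt = 0: 0.0223C* = 0.471, so C* = 21.1.
From dR/dt = 0: 1.41(1 - R*/719) = 0.0168·21.1, giving R* = 719·(1 - 0.252) = 538.
From dC/dt = 0: 0.00701·538 - 0.426 = 0.0475P*, so P* = 3.35/0.0475 = 70.4.

R* ≈ 538, C* ≈ 21.1, P* ≈ 70.4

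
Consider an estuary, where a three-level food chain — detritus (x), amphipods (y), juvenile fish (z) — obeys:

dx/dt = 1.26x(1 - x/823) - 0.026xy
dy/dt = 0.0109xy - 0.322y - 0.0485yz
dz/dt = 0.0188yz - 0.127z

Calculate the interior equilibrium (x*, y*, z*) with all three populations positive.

x* ≈ 708, y* ≈ 6.76, z* ≈ 153

From dz/dt = 0: 0.0188y* = 0.127, so y* = 6.76.
From dx/dt = 0: 1.26(1 - x*/823) = 0.026·6.76, giving x* = 823·(1 - 0.139) = 708.
From dy/dt = 0: 0.0109·708 - 0.322 = 0.0485z*, so z* = 7.4/0.0485 = 153.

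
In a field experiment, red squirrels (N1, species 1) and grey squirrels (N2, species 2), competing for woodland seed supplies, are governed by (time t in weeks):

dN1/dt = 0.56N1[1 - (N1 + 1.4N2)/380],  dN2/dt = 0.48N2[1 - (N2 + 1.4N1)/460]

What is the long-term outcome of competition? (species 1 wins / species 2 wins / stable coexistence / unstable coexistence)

Compare the nullcline intercepts: K1/α12 = 380/1.4 = 271 < K2 = 460; K2/α21 = 460/1.4 = 329 < K1 = 380.
Since both are reversed, neither can invade when rare; the interior point is a saddle.

unstable coexistence (outcome depends on initial conditions)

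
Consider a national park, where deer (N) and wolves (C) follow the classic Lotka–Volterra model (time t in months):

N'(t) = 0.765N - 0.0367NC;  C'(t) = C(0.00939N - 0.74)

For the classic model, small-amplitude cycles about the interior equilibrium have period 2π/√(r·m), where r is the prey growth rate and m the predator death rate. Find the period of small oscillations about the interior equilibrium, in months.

T ≈ 8.35 months

Here r = 0.765 and m = 0.74, so r·m = 0.566.
ω = √0.566 = 0.752 per month, hence T = 2π/ω ≈ 8.35 months.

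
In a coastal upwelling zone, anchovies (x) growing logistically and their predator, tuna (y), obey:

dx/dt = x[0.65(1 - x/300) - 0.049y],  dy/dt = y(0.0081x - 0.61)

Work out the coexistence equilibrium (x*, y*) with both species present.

From dy/dt = 0 with y > 0: 0.0081x* = 0.61, so x* = 75.3.
Substitute into dx/dt = 0: 0.65(1 - 75.3/300) = 0.049y*.
The bracket is 0.749, giving y* = 0.487/0.049 = 9.94.

x* ≈ 75.3, y* ≈ 9.94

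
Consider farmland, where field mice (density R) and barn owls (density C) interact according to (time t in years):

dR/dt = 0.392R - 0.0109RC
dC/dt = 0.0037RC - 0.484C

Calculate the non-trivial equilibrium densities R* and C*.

Set dC/dt = 0 with C > 0: 0.0037R - 0.484 = 0, so R* = 0.484/0.0037 = 131.
Set dR/dt = 0 with R > 0: 0.392 - 0.0109C = 0, so C* = 0.392/0.0109 = 36.

R* ≈ 131, C* ≈ 36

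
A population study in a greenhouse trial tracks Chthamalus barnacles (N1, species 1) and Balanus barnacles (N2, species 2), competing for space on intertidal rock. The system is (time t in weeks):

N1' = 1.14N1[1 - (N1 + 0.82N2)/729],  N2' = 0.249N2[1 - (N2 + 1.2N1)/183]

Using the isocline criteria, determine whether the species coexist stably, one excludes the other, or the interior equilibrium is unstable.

species 1 excludes species 2

Compare the nullcline intercepts: K1/α12 = 729/0.82 = 889 > K2 = 183; K2/α21 = 183/1.2 = 152 < K1 = 729.
Since the inequalities point opposite ways, species 1 can invade but species 2 cannot.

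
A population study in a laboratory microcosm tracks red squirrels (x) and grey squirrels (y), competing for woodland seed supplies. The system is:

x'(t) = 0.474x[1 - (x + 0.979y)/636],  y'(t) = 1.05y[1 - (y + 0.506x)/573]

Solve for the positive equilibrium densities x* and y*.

Setting both brackets to zero gives the nullclines x + 0.979y = 636 and 0.506x + y = 573.
Substituting y = 573 - 0.506x into the first: x(1 - 0.979·0.506) = 636 - 0.979·573.
So x* = 75/0.505 = 149, and then y* = 573 - 0.506·149 = 498.

x* ≈ 149, y* ≈ 498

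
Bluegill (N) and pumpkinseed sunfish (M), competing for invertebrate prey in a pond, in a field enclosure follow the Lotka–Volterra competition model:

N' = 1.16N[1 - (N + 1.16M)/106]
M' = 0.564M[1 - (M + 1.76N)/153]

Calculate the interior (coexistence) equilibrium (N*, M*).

N* ≈ 68.6, M* ≈ 32.2

Setting both brackets to zero gives the nullclines N + 1.16M = 106 and 1.76N + M = 153.
Substituting M = 153 - 1.76N into the first: N(1 - 1.16·1.76) = 106 - 1.16·153.
So N* = -71.5/-1.04 = 68.6, and then M* = 153 - 1.76·68.6 = 32.2.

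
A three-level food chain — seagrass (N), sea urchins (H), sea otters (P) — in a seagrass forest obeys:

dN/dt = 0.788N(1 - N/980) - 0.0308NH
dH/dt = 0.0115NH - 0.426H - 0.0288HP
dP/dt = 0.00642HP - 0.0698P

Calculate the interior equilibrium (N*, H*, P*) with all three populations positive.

N* ≈ 564, H* ≈ 10.9, P* ≈ 210

From dP/dt = 0: 0.00642H* = 0.0698, so H* = 10.9.
From dN/dt = 0: 0.788(1 - N*/980) = 0.0308·10.9, giving N* = 980·(1 - 0.425) = 564.
From dH/dt = 0: 0.0115·564 - 0.426 = 0.0288P*, so P* = 6.05/0.0288 = 210.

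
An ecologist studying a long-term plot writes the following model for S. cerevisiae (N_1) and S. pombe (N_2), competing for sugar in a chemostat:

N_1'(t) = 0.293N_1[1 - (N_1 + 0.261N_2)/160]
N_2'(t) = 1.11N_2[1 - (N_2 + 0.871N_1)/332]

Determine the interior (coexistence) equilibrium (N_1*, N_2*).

Setting both brackets to zero gives the nullclines N_1 + 0.261N_2 = 160 and 0.871N_1 + N_2 = 332.
Substituting N_2 = 332 - 0.871N_1 into the first: N_1(1 - 0.261·0.871) = 160 - 0.261·332.
So N_1* = 73.3/0.773 = 94.9, and then N_2* = 332 - 0.871·94.9 = 249.

N_1* ≈ 94.9, N_2* ≈ 249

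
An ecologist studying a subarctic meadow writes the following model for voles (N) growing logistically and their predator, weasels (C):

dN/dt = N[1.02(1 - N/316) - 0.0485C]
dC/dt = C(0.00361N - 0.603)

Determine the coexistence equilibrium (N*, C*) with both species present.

N* ≈ 167, C* ≈ 9.91

From dC/dt = 0 with C > 0: 0.00361N* = 0.603, so N* = 167.
Substitute into dN/dt = 0: 1.02(1 - 167/316) = 0.0485C*.
The bracket is 0.471, giving C* = 0.481/0.0485 = 9.91.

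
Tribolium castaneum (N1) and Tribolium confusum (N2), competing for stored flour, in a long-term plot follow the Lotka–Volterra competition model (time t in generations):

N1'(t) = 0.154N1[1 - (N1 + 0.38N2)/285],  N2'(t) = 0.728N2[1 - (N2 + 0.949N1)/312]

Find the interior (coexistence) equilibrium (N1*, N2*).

Setting both brackets to zero gives the nullclines N1 + 0.38N2 = 285 and 0.949N1 + N2 = 312.
Substituting N2 = 312 - 0.949N1 into the first: N1(1 - 0.38·0.949) = 285 - 0.38·312.
So N1* = 166/0.639 = 260, and then N2* = 312 - 0.949·260 = 65.

N1* ≈ 260, N2* ≈ 65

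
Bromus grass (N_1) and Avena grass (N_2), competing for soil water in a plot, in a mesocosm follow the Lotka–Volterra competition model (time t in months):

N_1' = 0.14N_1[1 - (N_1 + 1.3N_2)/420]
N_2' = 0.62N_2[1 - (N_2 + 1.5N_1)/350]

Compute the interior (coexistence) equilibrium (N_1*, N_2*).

N_1* ≈ 36.8, N_2* ≈ 295

Setting both brackets to zero gives the nullclines N_1 + 1.3N_2 = 420 and 1.5N_1 + N_2 = 350.
Substituting N_2 = 350 - 1.5N_1 into the first: N_1(1 - 1.3·1.5) = 420 - 1.3·350.
So N_1* = -35/-0.95 = 36.8, and then N_2* = 350 - 1.5·36.8 = 295.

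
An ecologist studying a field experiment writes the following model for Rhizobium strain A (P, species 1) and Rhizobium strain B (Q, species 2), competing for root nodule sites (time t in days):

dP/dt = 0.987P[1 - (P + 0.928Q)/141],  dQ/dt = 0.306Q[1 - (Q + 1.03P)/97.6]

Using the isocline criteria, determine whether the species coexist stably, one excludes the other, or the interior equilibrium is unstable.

Compare the nullcline intercepts: K1/α12 = 141/0.928 = 152 > K2 = 97.6; K2/α21 = 97.6/1.03 = 94.8 < K1 = 141.
Since the inequalities point opposite ways, species 1 can invade but species 2 cannot.

species 1 excludes species 2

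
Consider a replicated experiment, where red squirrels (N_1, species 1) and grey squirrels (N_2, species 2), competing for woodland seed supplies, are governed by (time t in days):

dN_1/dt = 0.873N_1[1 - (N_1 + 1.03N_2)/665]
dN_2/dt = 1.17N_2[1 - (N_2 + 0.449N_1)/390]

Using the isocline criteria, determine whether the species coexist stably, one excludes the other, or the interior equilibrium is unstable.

Compare the nullcline intercepts: K1/α12 = 665/1.03 = 646 > K2 = 390; K2/α21 = 390/0.449 = 869 > K1 = 665.
Since both inequalities hold, each species can invade when rare, so the interior equilibrium is stable.

stable coexistence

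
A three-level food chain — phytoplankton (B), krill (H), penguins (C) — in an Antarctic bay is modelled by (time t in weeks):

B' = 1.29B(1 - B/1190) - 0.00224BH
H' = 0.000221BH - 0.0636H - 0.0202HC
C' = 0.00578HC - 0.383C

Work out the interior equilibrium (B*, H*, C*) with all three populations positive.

B* ≈ 1050, H* ≈ 66.3, C* ≈ 8.37

From dC/dt = 0: 0.00578H* = 0.383, so H* = 66.3.
From dB/dt = 0: 1.29(1 - B*/1190) = 0.00224·66.3, giving B* = 1190·(1 - 0.115) = 1050.
From dH/dt = 0: 0.000221·1050 - 0.0636 = 0.0202C*, so C* = 0.169/0.0202 = 8.37.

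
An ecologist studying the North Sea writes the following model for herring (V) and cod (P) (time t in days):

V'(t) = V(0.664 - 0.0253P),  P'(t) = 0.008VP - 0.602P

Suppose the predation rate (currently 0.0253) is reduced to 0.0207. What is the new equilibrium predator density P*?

At the interior fixed point, setting dV/dt = 0 with V > 0 fixes P* = (prey growth rate)/(VP coefficient) — independent of the other coefficients.
With the change, P* = 0.664/0.0207 = 32.1; it rises from 26.2.

P* ≈ 32.1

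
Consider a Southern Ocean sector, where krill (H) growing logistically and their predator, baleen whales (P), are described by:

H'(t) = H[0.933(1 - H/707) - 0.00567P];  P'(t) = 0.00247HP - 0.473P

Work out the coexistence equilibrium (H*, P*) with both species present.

From dP/dt = 0 with P > 0: 0.00247H* = 0.473, so H* = 191.
Substitute into dH/dt = 0: 0.933(1 - 191/707) = 0.00567P*.
The bracket is 0.729, giving P* = 0.68/0.00567 = 120.

H* ≈ 191, P* ≈ 120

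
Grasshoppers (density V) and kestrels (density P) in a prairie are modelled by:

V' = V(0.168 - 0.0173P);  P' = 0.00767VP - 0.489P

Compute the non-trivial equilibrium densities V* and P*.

Set dP/dt = 0 with P > 0: 0.00767V - 0.489 = 0, so V* = 0.489/0.00767 = 63.8.
Set dV/dt = 0 with V > 0: 0.168 - 0.0173P = 0, so P* = 0.168/0.0173 = 9.71.

V* ≈ 63.8, P* ≈ 9.71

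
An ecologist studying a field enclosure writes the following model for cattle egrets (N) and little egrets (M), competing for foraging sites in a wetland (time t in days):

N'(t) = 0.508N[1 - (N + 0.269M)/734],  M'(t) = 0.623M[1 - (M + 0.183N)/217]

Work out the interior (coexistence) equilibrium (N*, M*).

Setting both brackets to zero gives the nullclines N + 0.269M = 734 and 0.183N + M = 217.
Substituting M = 217 - 0.183N into the first: N(1 - 0.269·0.183) = 734 - 0.269·217.
So N* = 676/0.951 = 711, and then M* = 217 - 0.183·711 = 87.

N* ≈ 711, M* ≈ 87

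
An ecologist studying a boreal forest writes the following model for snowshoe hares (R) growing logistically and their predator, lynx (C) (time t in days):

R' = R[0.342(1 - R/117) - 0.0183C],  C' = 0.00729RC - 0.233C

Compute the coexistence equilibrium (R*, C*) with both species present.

R* ≈ 32, C* ≈ 13.6

From dC/dt = 0 with C > 0: 0.00729R* = 0.233, so R* = 32.
Substitute into dR/dt = 0: 0.342(1 - 32/117) = 0.0183C*.
The bracket is 0.727, giving C* = 0.249/0.0183 = 13.6.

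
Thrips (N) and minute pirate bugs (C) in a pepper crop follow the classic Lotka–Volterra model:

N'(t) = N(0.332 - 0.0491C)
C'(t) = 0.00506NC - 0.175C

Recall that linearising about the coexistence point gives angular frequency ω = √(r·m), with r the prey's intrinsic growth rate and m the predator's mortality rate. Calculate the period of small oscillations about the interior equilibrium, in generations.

T ≈ 26.1 generations

Here r = 0.332 and m = 0.175, so r·m = 0.0581.
ω = √0.0581 = 0.241 per generation, hence T = 2π/ω ≈ 26.1 generations.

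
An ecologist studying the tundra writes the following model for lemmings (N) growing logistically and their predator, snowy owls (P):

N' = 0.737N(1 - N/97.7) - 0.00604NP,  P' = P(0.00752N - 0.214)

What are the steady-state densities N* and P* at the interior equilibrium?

N* ≈ 28.5, P* ≈ 86.5

From dP/dt = 0 with P > 0: 0.00752N* = 0.214, so N* = 28.5.
Substitute into dN/dt = 0: 0.737(1 - 28.5/97.7) = 0.00604P*.
The bracket is 0.709, giving P* = 0.522/0.00604 = 86.5.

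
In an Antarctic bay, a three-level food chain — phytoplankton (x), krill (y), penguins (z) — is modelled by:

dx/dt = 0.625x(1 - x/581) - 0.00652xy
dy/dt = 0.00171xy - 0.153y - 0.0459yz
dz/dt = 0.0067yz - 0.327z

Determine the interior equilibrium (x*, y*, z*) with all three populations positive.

From dz/dt = 0: 0.0067y* = 0.327, so y* = 48.8.
From dx/dt = 0: 0.625(1 - x*/581) = 0.00652·48.8, giving x* = 581·(1 - 0.509) = 285.
From dy/dt = 0: 0.00171·285 - 0.153 = 0.0459z*, so z* = 0.335/0.0459 = 7.29.

x* ≈ 285, y* ≈ 48.8, z* ≈ 7.29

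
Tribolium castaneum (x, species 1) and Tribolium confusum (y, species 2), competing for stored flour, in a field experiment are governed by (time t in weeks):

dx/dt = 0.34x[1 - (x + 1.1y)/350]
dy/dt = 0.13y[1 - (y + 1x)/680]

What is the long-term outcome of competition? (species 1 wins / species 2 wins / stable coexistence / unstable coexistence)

species 2 excludes species 1

Compare the nullcline intercepts: K1/α12 = 350/1.1 = 318 < K2 = 680; K2/α21 = 680/1 = 680 > K1 = 350.
Since the inequalities point opposite ways, species 2 can invade but species 1 cannot.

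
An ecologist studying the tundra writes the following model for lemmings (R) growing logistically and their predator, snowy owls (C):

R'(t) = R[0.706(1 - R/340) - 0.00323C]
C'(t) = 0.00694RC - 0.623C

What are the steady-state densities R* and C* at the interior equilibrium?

From dC/dt = 0 with C > 0: 0.00694R* = 0.623, so R* = 89.8.
Substitute into dR/dt = 0: 0.706(1 - 89.8/340) = 0.00323C*.
The bracket is 0.736, giving C* = 0.52/0.00323 = 161.

R* ≈ 89.8, C* ≈ 161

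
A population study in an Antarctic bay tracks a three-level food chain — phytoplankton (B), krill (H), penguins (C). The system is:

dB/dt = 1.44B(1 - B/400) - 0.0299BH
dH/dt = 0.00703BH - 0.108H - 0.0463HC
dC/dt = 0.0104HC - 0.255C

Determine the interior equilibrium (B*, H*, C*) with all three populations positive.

From dC/dt = 0: 0.0104H* = 0.255, so H* = 24.5.
From dB/dt = 0: 1.44(1 - B*/400) = 0.0299·24.5, giving B* = 400·(1 - 0.509) = 196.
From dH/dt = 0: 0.00703·196 - 0.108 = 0.0463C*, so C* = 1.27/0.0463 = 27.5.

B* ≈ 196, H* ≈ 24.5, C* ≈ 27.5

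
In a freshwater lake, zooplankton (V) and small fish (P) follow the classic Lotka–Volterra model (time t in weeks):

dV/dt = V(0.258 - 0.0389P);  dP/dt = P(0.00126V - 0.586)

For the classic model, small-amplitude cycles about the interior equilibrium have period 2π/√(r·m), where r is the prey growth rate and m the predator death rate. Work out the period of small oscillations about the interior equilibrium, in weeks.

T ≈ 16.2 weeks

Here r = 0.258 and m = 0.586, so r·m = 0.151.
ω = √0.151 = 0.389 per week, hence T = 2π/ω ≈ 16.2 weeks.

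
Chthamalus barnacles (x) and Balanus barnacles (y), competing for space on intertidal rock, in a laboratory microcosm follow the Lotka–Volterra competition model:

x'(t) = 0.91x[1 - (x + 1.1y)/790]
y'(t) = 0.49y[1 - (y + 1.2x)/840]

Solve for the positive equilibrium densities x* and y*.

x* ≈ 419, y* ≈ 337

Setting both brackets to zero gives the nullclines x + 1.1y = 790 and 1.2x + y = 840.
Substituting y = 840 - 1.2x into the first: x(1 - 1.1·1.2) = 790 - 1.1·840.
So x* = -134/-0.32 = 419, and then y* = 840 - 1.2·419 = 337.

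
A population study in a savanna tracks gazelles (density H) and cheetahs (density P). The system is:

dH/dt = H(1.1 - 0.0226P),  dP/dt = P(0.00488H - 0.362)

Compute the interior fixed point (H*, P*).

H* ≈ 74.2, P* ≈ 48.7

Set dP/dt = 0 with P > 0: 0.00488H - 0.362 = 0, so H* = 0.362/0.00488 = 74.2.
Set dH/dt = 0 with H > 0: 1.1 - 0.0226P = 0, so P* = 1.1/0.0226 = 48.7.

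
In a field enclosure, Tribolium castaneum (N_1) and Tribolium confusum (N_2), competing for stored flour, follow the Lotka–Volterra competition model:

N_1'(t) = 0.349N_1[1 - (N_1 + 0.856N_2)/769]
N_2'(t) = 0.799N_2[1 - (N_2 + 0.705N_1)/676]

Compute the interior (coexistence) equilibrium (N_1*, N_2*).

N_1* ≈ 480, N_2* ≈ 338

Setting both brackets to zero gives the nullclines N_1 + 0.856N_2 = 769 and 0.705N_1 + N_2 = 676.
Substituting N_2 = 676 - 0.705N_1 into the first: N_1(1 - 0.856·0.705) = 769 - 0.856·676.
So N_1* = 190/0.397 = 480, and then N_2* = 676 - 0.705·480 = 338.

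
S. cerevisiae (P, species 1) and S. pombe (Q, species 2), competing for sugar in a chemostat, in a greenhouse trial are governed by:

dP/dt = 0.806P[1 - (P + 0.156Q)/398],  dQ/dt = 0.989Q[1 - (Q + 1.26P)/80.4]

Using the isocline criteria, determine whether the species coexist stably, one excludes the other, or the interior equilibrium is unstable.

species 1 excludes species 2

Compare the nullcline intercepts: K1/α12 = 398/0.156 = 2550 > K2 = 80.4; K2/α21 = 80.4/1.26 = 63.8 < K1 = 398.
Since the inequalities point opposite ways, species 1 can invade but species 2 cannot.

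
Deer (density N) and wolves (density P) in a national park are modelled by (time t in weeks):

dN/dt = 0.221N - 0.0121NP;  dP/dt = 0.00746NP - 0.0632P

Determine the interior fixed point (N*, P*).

N* ≈ 8.47, P* ≈ 18.3

Set dP/dt = 0 with P > 0: 0.00746N - 0.0632 = 0, so N* = 0.0632/0.00746 = 8.47.
Set dN/dt = 0 with N > 0: 0.221 - 0.0121P = 0, so P* = 0.221/0.0121 = 18.3.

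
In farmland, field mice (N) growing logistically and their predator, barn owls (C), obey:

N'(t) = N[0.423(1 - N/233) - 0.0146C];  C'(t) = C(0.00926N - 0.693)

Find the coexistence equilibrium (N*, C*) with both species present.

From dC/dt = 0 with C > 0: 0.00926N* = 0.693, so N* = 74.8.
Substitute into dN/dt = 0: 0.423(1 - 74.8/233) = 0.0146C*.
The bracket is 0.679, giving C* = 0.287/0.0146 = 19.7.

N* ≈ 74.8, C* ≈ 19.7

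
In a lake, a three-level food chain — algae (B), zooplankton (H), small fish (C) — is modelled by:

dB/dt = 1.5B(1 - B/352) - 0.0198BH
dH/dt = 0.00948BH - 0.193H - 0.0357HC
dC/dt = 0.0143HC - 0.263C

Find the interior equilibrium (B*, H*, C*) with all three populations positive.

B* ≈ 267, H* ≈ 18.4, C* ≈ 65.4

From dC/dt = 0: 0.0143H* = 0.263, so H* = 18.4.
From dB/dt = 0: 1.5(1 - B*/352) = 0.0198·18.4, giving B* = 352·(1 - 0.243) = 267.
From dH/dt = 0: 0.00948·267 - 0.193 = 0.0357C*, so C* = 2.33/0.0357 = 65.4.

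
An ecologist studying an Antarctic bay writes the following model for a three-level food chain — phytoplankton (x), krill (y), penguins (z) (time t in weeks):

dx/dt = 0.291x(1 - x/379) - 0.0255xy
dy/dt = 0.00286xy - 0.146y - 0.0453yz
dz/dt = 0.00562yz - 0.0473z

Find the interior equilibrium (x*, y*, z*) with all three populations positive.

x* ≈ 99.5, y* ≈ 8.42, z* ≈ 3.06

From dz/dt = 0: 0.00562y* = 0.0473, so y* = 8.42.
From dx/dt = 0: 0.291(1 - x*/379) = 0.0255·8.42, giving x* = 379·(1 - 0.738) = 99.5.
From dy/dt = 0: 0.00286·99.5 - 0.146 = 0.0453z*, so z* = 0.139/0.0453 = 3.06.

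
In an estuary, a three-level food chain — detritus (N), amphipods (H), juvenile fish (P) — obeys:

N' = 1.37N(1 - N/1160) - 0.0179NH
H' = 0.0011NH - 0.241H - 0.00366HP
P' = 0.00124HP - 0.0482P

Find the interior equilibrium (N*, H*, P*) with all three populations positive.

N* ≈ 571, H* ≈ 38.9, P* ≈ 106

From dP/dt = 0: 0.00124H* = 0.0482, so H* = 38.9.
From dN/dt = 0: 1.37(1 - N*/1160) = 0.0179·38.9, giving N* = 1160·(1 - 0.508) = 571.
From dH/dt = 0: 0.0011·571 - 0.241 = 0.00366P*, so P* = 0.387/0.00366 = 106.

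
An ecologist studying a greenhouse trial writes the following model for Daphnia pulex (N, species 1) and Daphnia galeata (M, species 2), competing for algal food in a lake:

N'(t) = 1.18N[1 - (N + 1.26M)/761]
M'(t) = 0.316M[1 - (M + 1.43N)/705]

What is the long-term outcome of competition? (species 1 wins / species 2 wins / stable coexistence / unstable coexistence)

Compare the nullcline intercepts: K1/α12 = 761/1.26 = 604 < K2 = 705; K2/α21 = 705/1.43 = 493 < K1 = 761.
Since both are reversed, neither can invade when rare; the interior point is a saddle.

unstable coexistence (outcome depends on initial conditions)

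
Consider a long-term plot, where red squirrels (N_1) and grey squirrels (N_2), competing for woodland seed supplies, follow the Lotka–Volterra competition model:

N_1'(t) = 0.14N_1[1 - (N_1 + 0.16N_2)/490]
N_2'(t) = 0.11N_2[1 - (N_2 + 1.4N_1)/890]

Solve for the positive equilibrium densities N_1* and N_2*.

N_1* ≈ 448, N_2* ≈ 263

Setting both brackets to zero gives the nullclines N_1 + 0.16N_2 = 490 and 1.4N_1 + N_2 = 890.
Substituting N_2 = 890 - 1.4N_1 into the first: N_1(1 - 0.16·1.4) = 490 - 0.16·890.
So N_1* = 348/0.776 = 448, and then N_2* = 890 - 1.4·448 = 263.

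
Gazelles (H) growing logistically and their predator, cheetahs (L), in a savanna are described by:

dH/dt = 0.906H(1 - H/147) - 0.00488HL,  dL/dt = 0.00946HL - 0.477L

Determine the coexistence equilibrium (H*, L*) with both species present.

From dL/dt = 0 with L > 0: 0.00946H* = 0.477, so H* = 50.4.
Substitute into dH/dt = 0: 0.906(1 - 50.4/147) = 0.00488L*.
The bracket is 0.657, giving L* = 0.595/0.00488 = 122.

H* ≈ 50.4, L* ≈ 122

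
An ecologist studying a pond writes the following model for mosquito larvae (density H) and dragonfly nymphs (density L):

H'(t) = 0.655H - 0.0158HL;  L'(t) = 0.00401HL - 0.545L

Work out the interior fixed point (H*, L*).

Set dL/dt = 0 with L > 0: 0.00401H - 0.545 = 0, so H* = 0.545/0.00401 = 136.
Set dH/dt = 0 with H > 0: 0.655 - 0.0158L = 0, so L* = 0.655/0.0158 = 41.5.

H* ≈ 136, L* ≈ 41.5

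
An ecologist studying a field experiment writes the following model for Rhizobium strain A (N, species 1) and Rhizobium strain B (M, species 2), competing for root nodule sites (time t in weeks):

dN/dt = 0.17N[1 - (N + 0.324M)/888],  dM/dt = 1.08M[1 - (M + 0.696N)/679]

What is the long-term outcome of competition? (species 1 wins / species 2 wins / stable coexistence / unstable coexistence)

stable coexistence

Compare the nullcline intercepts: K1/α12 = 888/0.324 = 2740 > K2 = 679; K2/α21 = 679/0.696 = 976 > K1 = 888.
Since both inequalities hold, each species can invade when rare, so the interior equilibrium is stable.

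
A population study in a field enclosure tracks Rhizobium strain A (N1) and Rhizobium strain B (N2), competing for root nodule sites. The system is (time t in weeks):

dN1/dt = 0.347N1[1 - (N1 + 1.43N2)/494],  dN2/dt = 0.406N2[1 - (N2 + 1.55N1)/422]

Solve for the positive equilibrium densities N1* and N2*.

N1* ≈ 90, N2* ≈ 283

Setting both brackets to zero gives the nullclines N1 + 1.43N2 = 494 and 1.55N1 + N2 = 422.
Substituting N2 = 422 - 1.55N1 into the first: N1(1 - 1.43·1.55) = 494 - 1.43·422.
So N1* = -109/-1.22 = 90, and then N2* = 422 - 1.55·90 = 283.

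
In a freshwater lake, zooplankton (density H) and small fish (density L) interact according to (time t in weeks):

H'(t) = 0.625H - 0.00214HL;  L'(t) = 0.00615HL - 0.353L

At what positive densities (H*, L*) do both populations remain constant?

Set dL/dt = 0 with L > 0: 0.00615H - 0.353 = 0, so H* = 0.353/0.00615 = 57.4.
Set dH/dt = 0 with H > 0: 0.625 - 0.00214L = 0, so L* = 0.625/0.00214 = 292.

H* ≈ 57.4, L* ≈ 292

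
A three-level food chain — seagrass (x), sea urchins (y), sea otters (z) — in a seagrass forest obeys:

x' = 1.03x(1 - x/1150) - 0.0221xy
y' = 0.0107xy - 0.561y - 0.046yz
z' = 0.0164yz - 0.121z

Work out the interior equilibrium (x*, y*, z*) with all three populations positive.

From dz/dt = 0: 0.0164y* = 0.121, so y* = 7.38.
From dx/dt = 0: 1.03(1 - x*/1150) = 0.0221·7.38, giving x* = 1150·(1 - 0.158) = 968.
From dy/dt = 0: 0.0107·968 - 0.561 = 0.046z*, so z* = 9.8/0.046 = 213.

x* ≈ 968, y* ≈ 7.38, z* ≈ 213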